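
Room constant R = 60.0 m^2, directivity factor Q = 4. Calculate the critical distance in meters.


Given values:
  R = 60.0 m^2, Q = 4
Formula: d_c = 0.141 * sqrt(Q * R)
Compute Q * R = 4 * 60.0 = 240.0
Compute sqrt(240.0) = 15.4919
d_c = 0.141 * 15.4919 = 2.184

2.184 m


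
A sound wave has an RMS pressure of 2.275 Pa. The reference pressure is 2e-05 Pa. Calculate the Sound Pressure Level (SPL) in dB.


Given values:
  p = 2.275 Pa
  p_ref = 2e-05 Pa
Formula: SPL = 20 * log10(p / p_ref)
Compute ratio: p / p_ref = 2.275 / 2e-05 = 113750
Compute log10: log10(113750) = 5.055951
Multiply: SPL = 20 * 5.055951 = 101.12

101.12 dB


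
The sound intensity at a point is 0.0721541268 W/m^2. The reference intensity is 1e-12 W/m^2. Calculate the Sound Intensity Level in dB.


Given values:
  I = 0.0721541268 W/m^2
  I_ref = 1e-12 W/m^2
Formula: SIL = 10 * log10(I / I_ref)
Compute ratio: I / I_ref = 72154126800
Compute log10: log10(72154126800) = 10.858261
Multiply: SIL = 10 * 10.858261 = 108.58

108.58 dB


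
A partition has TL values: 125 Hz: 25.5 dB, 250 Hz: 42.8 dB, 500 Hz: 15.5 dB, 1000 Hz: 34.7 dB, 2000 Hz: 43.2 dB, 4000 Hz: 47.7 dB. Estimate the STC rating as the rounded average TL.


Given TL values at each frequency:
  125 Hz: 25.5 dB
  250 Hz: 42.8 dB
  500 Hz: 15.5 dB
  1000 Hz: 34.7 dB
  2000 Hz: 43.2 dB
  4000 Hz: 47.7 dB
Formula: STC ~ round(average of TL values)
Sum = 25.5 + 42.8 + 15.5 + 34.7 + 43.2 + 47.7 = 209.4
Average = 209.4 / 6 = 34.9
Rounded: 35

35


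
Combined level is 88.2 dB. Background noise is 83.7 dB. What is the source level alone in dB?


Given values:
  L_total = 88.2 dB, L_bg = 83.7 dB
Formula: L_source = 10 * log10(10^(L_total/10) - 10^(L_bg/10))
Convert to linear:
  10^(88.2/10) = 660693448.0076
  10^(83.7/10) = 234422881.532
Difference: 660693448.0076 - 234422881.532 = 426270566.4756
L_source = 10 * log10(426270566.4756) = 86.3

86.3 dB


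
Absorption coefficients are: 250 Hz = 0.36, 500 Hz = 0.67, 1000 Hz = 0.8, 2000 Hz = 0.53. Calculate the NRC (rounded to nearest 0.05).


Given values:
  a_250 = 0.36, a_500 = 0.67
  a_1000 = 0.8, a_2000 = 0.53
Formula: NRC = (a250 + a500 + a1000 + a2000) / 4
Sum = 0.36 + 0.67 + 0.8 + 0.53 = 2.36
NRC = 2.36 / 4 = 0.59
Rounded to nearest 0.05: 0.6

0.6


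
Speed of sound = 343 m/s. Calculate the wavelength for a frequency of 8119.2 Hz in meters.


Given values:
  c = 343 m/s, f = 8119.2 Hz
Formula: lambda = c / f
lambda = 343 / 8119.2
lambda = 0.0422

0.0422 m


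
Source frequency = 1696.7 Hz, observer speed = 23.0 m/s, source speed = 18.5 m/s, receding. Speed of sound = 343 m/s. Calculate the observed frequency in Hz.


Given values:
  f_s = 1696.7 Hz, v_o = 23.0 m/s, v_s = 18.5 m/s
  Direction: receding
Formula: f_o = f_s * (c - v_o) / (c + v_s)
Numerator: c - v_o = 343 - 23.0 = 320.0
Denominator: c + v_s = 343 + 18.5 = 361.5
f_o = 1696.7 * 320.0 / 361.5 = 1501.92

1501.92 Hz


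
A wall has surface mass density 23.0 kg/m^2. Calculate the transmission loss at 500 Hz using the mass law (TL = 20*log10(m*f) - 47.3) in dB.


Given values:
  m = 23.0 kg/m^2, f = 500 Hz
Formula: TL = 20 * log10(m * f) - 47.3
Compute m * f = 23.0 * 500 = 11500.0
Compute log10(11500.0) = 4.060698
Compute 20 * 4.060698 = 81.214
TL = 81.214 - 47.3 = 33.91

33.91 dB


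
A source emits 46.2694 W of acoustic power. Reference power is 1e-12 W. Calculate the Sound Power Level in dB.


Given values:
  W = 46.2694 W
  W_ref = 1e-12 W
Formula: SWL = 10 * log10(W / W_ref)
Compute ratio: W / W_ref = 46269400000000
Compute log10: log10(46269400000000) = 13.665294
Multiply: SWL = 10 * 13.665294 = 136.65

136.65 dB


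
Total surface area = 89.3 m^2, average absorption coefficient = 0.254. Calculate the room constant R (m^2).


Given values:
  S = 89.3 m^2, alpha = 0.254
Formula: R = S * alpha / (1 - alpha)
Numerator: 89.3 * 0.254 = 22.6822
Denominator: 1 - 0.254 = 0.746
R = 22.6822 / 0.746 = 30.41

30.41 m^2


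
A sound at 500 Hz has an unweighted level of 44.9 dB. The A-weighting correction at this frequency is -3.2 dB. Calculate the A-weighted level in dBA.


Given values:
  SPL = 44.9 dB
  A-weighting at 500 Hz = -3.2 dB
Formula: L_A = SPL + A_weight
L_A = 44.9 + (-3.2)
L_A = 41.7

41.7 dBA


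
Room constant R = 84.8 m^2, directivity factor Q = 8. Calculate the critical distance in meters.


Given values:
  R = 84.8 m^2, Q = 8
Formula: d_c = 0.141 * sqrt(Q * R)
Compute Q * R = 8 * 84.8 = 678.4
Compute sqrt(678.4) = 26.0461
d_c = 0.141 * 26.0461 = 3.673

3.673 m


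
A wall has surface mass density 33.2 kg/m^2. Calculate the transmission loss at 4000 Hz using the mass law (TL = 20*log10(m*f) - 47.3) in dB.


Given values:
  m = 33.2 kg/m^2, f = 4000 Hz
Formula: TL = 20 * log10(m * f) - 47.3
Compute m * f = 33.2 * 4000 = 132800.0
Compute log10(132800.0) = 5.123198
Compute 20 * 5.123198 = 102.464
TL = 102.464 - 47.3 = 55.16

55.16 dB


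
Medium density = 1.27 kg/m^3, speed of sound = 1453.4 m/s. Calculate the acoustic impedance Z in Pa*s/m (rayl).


Given values:
  rho = 1.27 kg/m^3
  c = 1453.4 m/s
Formula: Z = rho * c
Z = 1.27 * 1453.4
Z = 1845.82

1845.82 rayl


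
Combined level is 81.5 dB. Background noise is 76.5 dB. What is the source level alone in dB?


Given values:
  L_total = 81.5 dB, L_bg = 76.5 dB
Formula: L_source = 10 * log10(10^(L_total/10) - 10^(L_bg/10))
Convert to linear:
  10^(81.5/10) = 141253754.4623
  10^(76.5/10) = 44668359.2151
Difference: 141253754.4623 - 44668359.2151 = 96585395.2472
L_source = 10 * log10(96585395.2472) = 79.85

79.85 dB


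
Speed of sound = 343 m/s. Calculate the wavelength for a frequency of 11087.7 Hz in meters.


Given values:
  c = 343 m/s, f = 11087.7 Hz
Formula: lambda = c / f
lambda = 343 / 11087.7
lambda = 0.0309

0.0309 m


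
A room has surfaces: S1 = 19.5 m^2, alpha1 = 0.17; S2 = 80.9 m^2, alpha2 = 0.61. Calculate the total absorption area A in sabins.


Given surfaces:
  Surface 1: 19.5 * 0.17 = 3.315
  Surface 2: 80.9 * 0.61 = 49.349
Formula: A = sum(Si * alpha_i)
A = 3.315 + 49.349
A = 52.66

52.66 sabins


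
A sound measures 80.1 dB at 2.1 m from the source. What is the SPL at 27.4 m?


Given values:
  SPL1 = 80.1 dB, r1 = 2.1 m, r2 = 27.4 m
Formula: SPL2 = SPL1 - 20 * log10(r2 / r1)
Compute ratio: r2 / r1 = 27.4 / 2.1 = 13.0476
Compute log10: log10(13.0476) = 1.115531
Compute drop: 20 * 1.115531 = 22.3106
SPL2 = 80.1 - 22.3106 = 57.79

57.79 dB


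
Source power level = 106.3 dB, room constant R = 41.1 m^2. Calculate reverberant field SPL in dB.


Given values:
  Lw = 106.3 dB, R = 41.1 m^2
Formula: SPL = Lw + 10 * log10(4 / R)
Compute 4 / R = 4 / 41.1 = 0.097324
Compute 10 * log10(0.097324) = -10.1178
SPL = 106.3 + (-10.1178) = 96.18

96.18 dB


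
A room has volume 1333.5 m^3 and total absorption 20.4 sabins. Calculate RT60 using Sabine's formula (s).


Given values:
  V = 1333.5 m^3
  A = 20.4 sabins
Formula: RT60 = 0.161 * V / A
Numerator: 0.161 * 1333.5 = 214.6935
RT60 = 214.6935 / 20.4 = 10.524

10.524 s


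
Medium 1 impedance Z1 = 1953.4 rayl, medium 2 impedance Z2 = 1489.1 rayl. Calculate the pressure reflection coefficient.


Given values:
  Z1 = 1953.4 rayl, Z2 = 1489.1 rayl
Formula: R = (Z2 - Z1) / (Z2 + Z1)
Numerator: Z2 - Z1 = 1489.1 - 1953.4 = -464.3
Denominator: Z2 + Z1 = 1489.1 + 1953.4 = 3442.5
R = -464.3 / 3442.5 = -0.1349

-0.1349


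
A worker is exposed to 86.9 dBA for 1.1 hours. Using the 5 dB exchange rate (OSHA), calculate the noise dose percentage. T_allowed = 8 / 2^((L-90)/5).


Given values:
  L = 86.9 dBA, T = 1.1 hours
Formula: T_allowed = 8 / 2^((L - 90) / 5)
Compute exponent: (86.9 - 90) / 5 = -0.62
Compute 2^(-0.62) = 0.650671
T_allowed = 8 / 0.650671 = 12.295 hours
Dose = (T / T_allowed) * 100
Dose = (1.1 / 12.295) * 100 = 8.95

8.95 %


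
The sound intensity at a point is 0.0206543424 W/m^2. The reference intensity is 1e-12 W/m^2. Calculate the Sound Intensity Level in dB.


Given values:
  I = 0.0206543424 W/m^2
  I_ref = 1e-12 W/m^2
Formula: SIL = 10 * log10(I / I_ref)
Compute ratio: I / I_ref = 20654342400
Compute log10: log10(20654342400) = 10.315011
Multiply: SIL = 10 * 10.315011 = 103.15

103.15 dB


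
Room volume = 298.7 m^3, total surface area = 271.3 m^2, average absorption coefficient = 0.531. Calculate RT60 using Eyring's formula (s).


Given values:
  V = 298.7 m^3, S = 271.3 m^2, alpha = 0.531
Formula: RT60 = 0.161 * V / (-S * ln(1 - alpha))
Compute ln(1 - 0.531) = ln(0.469) = -0.757153
Denominator: -271.3 * -0.757153 = 205.4156
Numerator: 0.161 * 298.7 = 48.0907
RT60 = 48.0907 / 205.4156 = 0.234

0.234 s


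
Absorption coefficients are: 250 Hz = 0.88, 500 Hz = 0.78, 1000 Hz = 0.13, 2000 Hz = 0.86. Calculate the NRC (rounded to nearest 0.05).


Given values:
  a_250 = 0.88, a_500 = 0.78
  a_1000 = 0.13, a_2000 = 0.86
Formula: NRC = (a250 + a500 + a1000 + a2000) / 4
Sum = 0.88 + 0.78 + 0.13 + 0.86 = 2.65
NRC = 2.65 / 4 = 0.6625
Rounded to nearest 0.05: 0.65

0.65


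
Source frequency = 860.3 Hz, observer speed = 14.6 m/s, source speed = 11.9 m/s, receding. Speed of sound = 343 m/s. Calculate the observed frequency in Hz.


Given values:
  f_s = 860.3 Hz, v_o = 14.6 m/s, v_s = 11.9 m/s
  Direction: receding
Formula: f_o = f_s * (c - v_o) / (c + v_s)
Numerator: c - v_o = 343 - 14.6 = 328.4
Denominator: c + v_s = 343 + 11.9 = 354.9
f_o = 860.3 * 328.4 / 354.9 = 796.06

796.06 Hz


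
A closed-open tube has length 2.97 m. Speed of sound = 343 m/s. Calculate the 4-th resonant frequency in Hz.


Given values:
  Tube type: closed-open, L = 2.97 m, c = 343 m/s, n = 4
Formula: f_n = (2n - 1) * c / (4 * L)
Compute 2n - 1 = 2*4 - 1 = 7
Compute 4 * L = 4 * 2.97 = 11.88
f = 7 * 343 / 11.88
f = 202.1

202.1 Hz


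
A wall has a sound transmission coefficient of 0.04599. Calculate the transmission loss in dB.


Given values:
  tau = 0.04599
Formula: TL = 10 * log10(1 / tau)
Compute 1 / tau = 1 / 0.04599 = 21.7439
Compute log10(21.7439) = 1.337337
TL = 10 * 1.337337 = 13.37

13.37 dB


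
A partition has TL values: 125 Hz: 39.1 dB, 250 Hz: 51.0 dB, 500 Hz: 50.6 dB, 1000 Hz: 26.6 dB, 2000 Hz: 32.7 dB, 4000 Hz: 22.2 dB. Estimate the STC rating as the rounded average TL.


Given TL values at each frequency:
  125 Hz: 39.1 dB
  250 Hz: 51.0 dB
  500 Hz: 50.6 dB
  1000 Hz: 26.6 dB
  2000 Hz: 32.7 dB
  4000 Hz: 22.2 dB
Formula: STC ~ round(average of TL values)
Sum = 39.1 + 51.0 + 50.6 + 26.6 + 32.7 + 22.2 = 222.2
Average = 222.2 / 6 = 37.03
Rounded: 37

37


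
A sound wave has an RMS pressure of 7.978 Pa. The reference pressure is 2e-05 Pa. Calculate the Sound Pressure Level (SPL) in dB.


Given values:
  p = 7.978 Pa
  p_ref = 2e-05 Pa
Formula: SPL = 20 * log10(p / p_ref)
Compute ratio: p / p_ref = 7.978 / 2e-05 = 398900
Compute log10: log10(398900) = 5.600864
Multiply: SPL = 20 * 5.600864 = 112.02

112.02 dB


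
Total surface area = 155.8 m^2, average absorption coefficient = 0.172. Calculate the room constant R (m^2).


Given values:
  S = 155.8 m^2, alpha = 0.172
Formula: R = S * alpha / (1 - alpha)
Numerator: 155.8 * 0.172 = 26.7976
Denominator: 1 - 0.172 = 0.828
R = 26.7976 / 0.828 = 32.36

32.36 m^2


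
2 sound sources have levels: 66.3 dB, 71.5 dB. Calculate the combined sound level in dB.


Formula: L_total = 10 * log10( sum(10^(Li/10)) )
  Source 1: 10^(66.3/10) = 4265795.188
  Source 2: 10^(71.5/10) = 14125375.4462
Sum of linear values = 18391170.6342
L_total = 10 * log10(18391170.6342) = 72.65

72.65 dB


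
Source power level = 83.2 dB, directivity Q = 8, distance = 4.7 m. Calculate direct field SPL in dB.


Given values:
  Lw = 83.2 dB, Q = 8, r = 4.7 m
Formula: SPL = Lw + 10 * log10(Q / (4 * pi * r^2))
Compute 4 * pi * r^2 = 4 * pi * 4.7^2 = 277.5911
Compute Q / denom = 8 / 277.5911 = 0.02881937
Compute 10 * log10(0.02881937) = -15.4032
SPL = 83.2 + (-15.4032) = 67.8

67.8 dB


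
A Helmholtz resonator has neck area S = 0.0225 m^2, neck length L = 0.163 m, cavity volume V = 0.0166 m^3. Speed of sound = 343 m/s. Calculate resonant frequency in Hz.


Given values:
  S = 0.0225 m^2, L = 0.163 m, V = 0.0166 m^3, c = 343 m/s
Formula: f = (c / (2*pi)) * sqrt(S / (V * L))
Compute V * L = 0.0166 * 0.163 = 0.0027058
Compute S / (V * L) = 0.0225 / 0.0027058 = 8.3155
Compute sqrt(8.3155) = 2.883661
Compute c / (2*pi) = 343 / 6.283185 = 54.590148
f = 54.590148 * 2.883661 = 157.42

157.42 Hz


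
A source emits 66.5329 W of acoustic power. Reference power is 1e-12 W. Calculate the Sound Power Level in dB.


Given values:
  W = 66.5329 W
  W_ref = 1e-12 W
Formula: SWL = 10 * log10(W / W_ref)
Compute ratio: W / W_ref = 66532900000000
Compute log10: log10(66532900000000) = 13.823036
Multiply: SWL = 10 * 13.823036 = 138.23

138.23 dB


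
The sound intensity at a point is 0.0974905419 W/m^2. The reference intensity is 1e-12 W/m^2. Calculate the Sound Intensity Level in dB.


Given values:
  I = 0.0974905419 W/m^2
  I_ref = 1e-12 W/m^2
Formula: SIL = 10 * log10(I / I_ref)
Compute ratio: I / I_ref = 97490541900
Compute log10: log10(97490541900) = 10.988962
Multiply: SIL = 10 * 10.988962 = 109.89

109.89 dB


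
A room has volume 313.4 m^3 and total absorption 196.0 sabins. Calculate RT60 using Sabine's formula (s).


Given values:
  V = 313.4 m^3
  A = 196.0 sabins
Formula: RT60 = 0.161 * V / A
Numerator: 0.161 * 313.4 = 50.4574
RT60 = 50.4574 / 196.0 = 0.257

0.257 s


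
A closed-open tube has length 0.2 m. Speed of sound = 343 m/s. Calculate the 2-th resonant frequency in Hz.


Given values:
  Tube type: closed-open, L = 0.2 m, c = 343 m/s, n = 2
Formula: f_n = (2n - 1) * c / (4 * L)
Compute 2n - 1 = 2*2 - 1 = 3
Compute 4 * L = 4 * 0.2 = 0.8
f = 3 * 343 / 0.8
f = 1286.25

1286.25 Hz


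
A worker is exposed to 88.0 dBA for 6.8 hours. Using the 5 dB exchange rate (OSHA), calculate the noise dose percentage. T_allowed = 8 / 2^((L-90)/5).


Given values:
  L = 88.0 dBA, T = 6.8 hours
Formula: T_allowed = 8 / 2^((L - 90) / 5)
Compute exponent: (88.0 - 90) / 5 = -0.4
Compute 2^(-0.4) = 0.757858
T_allowed = 8 / 0.757858 = 10.556067 hours
Dose = (T / T_allowed) * 100
Dose = (6.8 / 10.556067) * 100 = 64.42

64.42 %


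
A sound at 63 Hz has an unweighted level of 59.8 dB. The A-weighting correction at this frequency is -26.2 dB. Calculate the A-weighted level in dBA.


Given values:
  SPL = 59.8 dB
  A-weighting at 63 Hz = -26.2 dB
Formula: L_A = SPL + A_weight
L_A = 59.8 + (-26.2)
L_A = 33.6

33.6 dBA


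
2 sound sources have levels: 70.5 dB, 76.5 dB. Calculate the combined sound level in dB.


Formula: L_total = 10 * log10( sum(10^(Li/10)) )
  Source 1: 10^(70.5/10) = 11220184.543
  Source 2: 10^(76.5/10) = 44668359.2151
Sum of linear values = 55888543.7581
L_total = 10 * log10(55888543.7581) = 77.47

77.47 dB


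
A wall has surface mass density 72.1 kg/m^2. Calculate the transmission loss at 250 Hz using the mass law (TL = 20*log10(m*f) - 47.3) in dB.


Given values:
  m = 72.1 kg/m^2, f = 250 Hz
Formula: TL = 20 * log10(m * f) - 47.3
Compute m * f = 72.1 * 250 = 18025.0
Compute log10(18025.0) = 4.255875
Compute 20 * 4.255875 = 85.1175
TL = 85.1175 - 47.3 = 37.82

37.82 dB


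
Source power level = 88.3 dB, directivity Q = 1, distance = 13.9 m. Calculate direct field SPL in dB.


Given values:
  Lw = 88.3 dB, Q = 1, r = 13.9 m
Formula: SPL = Lw + 10 * log10(Q / (4 * pi * r^2))
Compute 4 * pi * r^2 = 4 * pi * 13.9^2 = 2427.9485
Compute Q / denom = 1 / 2427.9485 = 0.00041187
Compute 10 * log10(0.00041187) = -33.8524
SPL = 88.3 + (-33.8524) = 54.45

54.45 dB


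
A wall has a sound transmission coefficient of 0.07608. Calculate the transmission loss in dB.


Given values:
  tau = 0.07608
Formula: TL = 10 * log10(1 / tau)
Compute 1 / tau = 1 / 0.07608 = 13.1441
Compute log10(13.1441) = 1.118731
TL = 10 * 1.118731 = 11.19

11.19 dB


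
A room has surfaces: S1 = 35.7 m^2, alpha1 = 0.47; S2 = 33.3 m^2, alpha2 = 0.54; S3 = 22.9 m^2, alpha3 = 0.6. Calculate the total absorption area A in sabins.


Given surfaces:
  Surface 1: 35.7 * 0.47 = 16.779
  Surface 2: 33.3 * 0.54 = 17.982
  Surface 3: 22.9 * 0.6 = 13.74
Formula: A = sum(Si * alpha_i)
A = 16.779 + 17.982 + 13.74
A = 48.5

48.5 sabins


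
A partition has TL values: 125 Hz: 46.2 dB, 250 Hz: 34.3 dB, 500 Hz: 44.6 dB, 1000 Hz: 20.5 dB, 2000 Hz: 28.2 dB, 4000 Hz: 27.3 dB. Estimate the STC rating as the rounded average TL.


Given TL values at each frequency:
  125 Hz: 46.2 dB
  250 Hz: 34.3 dB
  500 Hz: 44.6 dB
  1000 Hz: 20.5 dB
  2000 Hz: 28.2 dB
  4000 Hz: 27.3 dB
Formula: STC ~ round(average of TL values)
Sum = 46.2 + 34.3 + 44.6 + 20.5 + 28.2 + 27.3 = 201.1
Average = 201.1 / 6 = 33.52
Rounded: 34

34


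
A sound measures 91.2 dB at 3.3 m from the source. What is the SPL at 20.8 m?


Given values:
  SPL1 = 91.2 dB, r1 = 3.3 m, r2 = 20.8 m
Formula: SPL2 = SPL1 - 20 * log10(r2 / r1)
Compute ratio: r2 / r1 = 20.8 / 3.3 = 6.303
Compute log10: log10(6.303) = 0.799547
Compute drop: 20 * 0.799547 = 15.9909
SPL2 = 91.2 - 15.9909 = 75.21

75.21 dB


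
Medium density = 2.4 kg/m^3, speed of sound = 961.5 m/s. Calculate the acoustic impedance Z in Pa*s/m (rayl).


Given values:
  rho = 2.4 kg/m^3
  c = 961.5 m/s
Formula: Z = rho * c
Z = 2.4 * 961.5
Z = 2307.6

2307.6 rayl


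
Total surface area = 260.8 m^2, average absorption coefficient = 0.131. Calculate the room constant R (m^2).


Given values:
  S = 260.8 m^2, alpha = 0.131
Formula: R = S * alpha / (1 - alpha)
Numerator: 260.8 * 0.131 = 34.1648
Denominator: 1 - 0.131 = 0.869
R = 34.1648 / 0.869 = 39.32

39.32 m^2


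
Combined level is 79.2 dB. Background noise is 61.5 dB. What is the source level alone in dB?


Given values:
  L_total = 79.2 dB, L_bg = 61.5 dB
Formula: L_source = 10 * log10(10^(L_total/10) - 10^(L_bg/10))
Convert to linear:
  10^(79.2/10) = 83176377.1103
  10^(61.5/10) = 1412537.5446
Difference: 83176377.1103 - 1412537.5446 = 81763839.5657
L_source = 10 * log10(81763839.5657) = 79.13

79.13 dB


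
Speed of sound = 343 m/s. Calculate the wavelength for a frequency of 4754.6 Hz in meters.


Given values:
  c = 343 m/s, f = 4754.6 Hz
Formula: lambda = c / f
lambda = 343 / 4754.6
lambda = 0.0721

0.0721 m


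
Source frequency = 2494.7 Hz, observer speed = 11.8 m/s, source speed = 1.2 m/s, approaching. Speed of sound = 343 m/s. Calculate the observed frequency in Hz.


Given values:
  f_s = 2494.7 Hz, v_o = 11.8 m/s, v_s = 1.2 m/s
  Direction: approaching
Formula: f_o = f_s * (c + v_o) / (c - v_s)
Numerator: c + v_o = 343 + 11.8 = 354.8
Denominator: c - v_s = 343 - 1.2 = 341.8
f_o = 2494.7 * 354.8 / 341.8 = 2589.58

2589.58 Hz


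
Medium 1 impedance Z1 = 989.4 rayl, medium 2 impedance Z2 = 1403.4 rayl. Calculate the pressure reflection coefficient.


Given values:
  Z1 = 989.4 rayl, Z2 = 1403.4 rayl
Formula: R = (Z2 - Z1) / (Z2 + Z1)
Numerator: Z2 - Z1 = 1403.4 - 989.4 = 414.0
Denominator: Z2 + Z1 = 1403.4 + 989.4 = 2392.8
R = 414.0 / 2392.8 = 0.173

0.173


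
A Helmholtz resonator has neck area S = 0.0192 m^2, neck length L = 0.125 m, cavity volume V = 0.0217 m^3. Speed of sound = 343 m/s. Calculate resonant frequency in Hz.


Given values:
  S = 0.0192 m^2, L = 0.125 m, V = 0.0217 m^3, c = 343 m/s
Formula: f = (c / (2*pi)) * sqrt(S / (V * L))
Compute V * L = 0.0217 * 0.125 = 0.0027125
Compute S / (V * L) = 0.0192 / 0.0027125 = 7.0783
Compute sqrt(7.0783) = 2.660507
Compute c / (2*pi) = 343 / 6.283185 = 54.590148
f = 54.590148 * 2.660507 = 145.24

145.24 Hz


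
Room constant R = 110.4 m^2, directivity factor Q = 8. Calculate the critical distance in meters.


Given values:
  R = 110.4 m^2, Q = 8
Formula: d_c = 0.141 * sqrt(Q * R)
Compute Q * R = 8 * 110.4 = 883.2
Compute sqrt(883.2) = 29.7187
d_c = 0.141 * 29.7187 = 4.19

4.19 m


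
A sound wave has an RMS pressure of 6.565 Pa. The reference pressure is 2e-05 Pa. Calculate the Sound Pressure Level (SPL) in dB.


Given values:
  p = 6.565 Pa
  p_ref = 2e-05 Pa
Formula: SPL = 20 * log10(p / p_ref)
Compute ratio: p / p_ref = 6.565 / 2e-05 = 328250
Compute log10: log10(328250) = 5.516205
Multiply: SPL = 20 * 5.516205 = 110.32

110.32 dB


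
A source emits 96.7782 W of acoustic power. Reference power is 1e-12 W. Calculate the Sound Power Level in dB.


Given values:
  W = 96.7782 W
  W_ref = 1e-12 W
Formula: SWL = 10 * log10(W / W_ref)
Compute ratio: W / W_ref = 96778200000000
Compute log10: log10(96778200000000) = 13.985778
Multiply: SWL = 10 * 13.985778 = 139.86

139.86 dB


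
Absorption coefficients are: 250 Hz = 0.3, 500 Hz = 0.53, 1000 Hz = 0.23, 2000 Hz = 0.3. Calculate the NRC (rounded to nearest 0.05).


Given values:
  a_250 = 0.3, a_500 = 0.53
  a_1000 = 0.23, a_2000 = 0.3
Formula: NRC = (a250 + a500 + a1000 + a2000) / 4
Sum = 0.3 + 0.53 + 0.23 + 0.3 = 1.36
NRC = 1.36 / 4 = 0.34
Rounded to nearest 0.05: 0.35

0.35


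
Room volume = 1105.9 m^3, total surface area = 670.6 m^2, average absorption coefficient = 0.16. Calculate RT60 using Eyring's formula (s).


Given values:
  V = 1105.9 m^3, S = 670.6 m^2, alpha = 0.16
Formula: RT60 = 0.161 * V / (-S * ln(1 - alpha))
Compute ln(1 - 0.16) = ln(0.84) = -0.174353
Denominator: -670.6 * -0.174353 = 116.9211
Numerator: 0.161 * 1105.9 = 178.0499
RT60 = 178.0499 / 116.9211 = 1.523

1.523 s


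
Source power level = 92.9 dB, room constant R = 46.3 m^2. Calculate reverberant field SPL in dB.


Given values:
  Lw = 92.9 dB, R = 46.3 m^2
Formula: SPL = Lw + 10 * log10(4 / R)
Compute 4 / R = 4 / 46.3 = 0.086393
Compute 10 * log10(0.086393) = -10.6352
SPL = 92.9 + (-10.6352) = 82.26

82.26 dB


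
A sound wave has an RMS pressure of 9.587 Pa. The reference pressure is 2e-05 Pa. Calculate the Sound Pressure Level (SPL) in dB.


Given values:
  p = 9.587 Pa
  p_ref = 2e-05 Pa
Formula: SPL = 20 * log10(p / p_ref)
Compute ratio: p / p_ref = 9.587 / 2e-05 = 479350
Compute log10: log10(479350) = 5.680653
Multiply: SPL = 20 * 5.680653 = 113.61

113.61 dB


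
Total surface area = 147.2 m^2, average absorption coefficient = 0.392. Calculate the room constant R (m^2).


Given values:
  S = 147.2 m^2, alpha = 0.392
Formula: R = S * alpha / (1 - alpha)
Numerator: 147.2 * 0.392 = 57.7024
Denominator: 1 - 0.392 = 0.608
R = 57.7024 / 0.608 = 94.91

94.91 m^2


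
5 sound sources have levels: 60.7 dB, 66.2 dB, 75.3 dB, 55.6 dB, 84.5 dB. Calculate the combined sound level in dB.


Formula: L_total = 10 * log10( sum(10^(Li/10)) )
  Source 1: 10^(60.7/10) = 1174897.5549
  Source 2: 10^(66.2/10) = 4168693.8347
  Source 3: 10^(75.3/10) = 33884415.6139
  Source 4: 10^(55.6/10) = 363078.0548
  Source 5: 10^(84.5/10) = 281838293.1264
Sum of linear values = 321429378.1847
L_total = 10 * log10(321429378.1847) = 85.07

85.07 dB


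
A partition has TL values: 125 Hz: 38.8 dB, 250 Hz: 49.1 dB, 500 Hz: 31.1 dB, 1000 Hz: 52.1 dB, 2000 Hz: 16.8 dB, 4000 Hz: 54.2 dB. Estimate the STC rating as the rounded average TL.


Given TL values at each frequency:
  125 Hz: 38.8 dB
  250 Hz: 49.1 dB
  500 Hz: 31.1 dB
  1000 Hz: 52.1 dB
  2000 Hz: 16.8 dB
  4000 Hz: 54.2 dB
Formula: STC ~ round(average of TL values)
Sum = 38.8 + 49.1 + 31.1 + 52.1 + 16.8 + 54.2 = 242.1
Average = 242.1 / 6 = 40.35
Rounded: 40

40


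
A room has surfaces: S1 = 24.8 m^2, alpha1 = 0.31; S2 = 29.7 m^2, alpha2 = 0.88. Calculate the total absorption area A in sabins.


Given surfaces:
  Surface 1: 24.8 * 0.31 = 7.688
  Surface 2: 29.7 * 0.88 = 26.136
Formula: A = sum(Si * alpha_i)
A = 7.688 + 26.136
A = 33.82

33.82 sabins


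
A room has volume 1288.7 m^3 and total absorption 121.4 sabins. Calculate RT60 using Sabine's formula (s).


Given values:
  V = 1288.7 m^3
  A = 121.4 sabins
Formula: RT60 = 0.161 * V / A
Numerator: 0.161 * 1288.7 = 207.4807
RT60 = 207.4807 / 121.4 = 1.709

1.709 s


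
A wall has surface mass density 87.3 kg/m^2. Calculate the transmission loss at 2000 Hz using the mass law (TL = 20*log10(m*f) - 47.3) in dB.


Given values:
  m = 87.3 kg/m^2, f = 2000 Hz
Formula: TL = 20 * log10(m * f) - 47.3
Compute m * f = 87.3 * 2000 = 174600.0
Compute log10(174600.0) = 5.242044
Compute 20 * 5.242044 = 104.8409
TL = 104.8409 - 47.3 = 57.54

57.54 dB


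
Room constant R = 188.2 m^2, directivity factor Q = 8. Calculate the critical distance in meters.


Given values:
  R = 188.2 m^2, Q = 8
Formula: d_c = 0.141 * sqrt(Q * R)
Compute Q * R = 8 * 188.2 = 1505.6
Compute sqrt(1505.6) = 38.8021
d_c = 0.141 * 38.8021 = 5.471

5.471 m


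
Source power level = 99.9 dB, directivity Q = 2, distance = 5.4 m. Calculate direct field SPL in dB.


Given values:
  Lw = 99.9 dB, Q = 2, r = 5.4 m
Formula: SPL = Lw + 10 * log10(Q / (4 * pi * r^2))
Compute 4 * pi * r^2 = 4 * pi * 5.4^2 = 366.4354
Compute Q / denom = 2 / 366.4354 = 0.00545799
Compute 10 * log10(0.00545799) = -22.6297
SPL = 99.9 + (-22.6297) = 77.27

77.27 dB


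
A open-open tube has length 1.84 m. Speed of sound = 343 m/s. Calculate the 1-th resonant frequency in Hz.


Given values:
  Tube type: open-open, L = 1.84 m, c = 343 m/s, n = 1
Formula: f_n = n * c / (2 * L)
Compute 2 * L = 2 * 1.84 = 3.68
f = 1 * 343 / 3.68
f = 93.21

93.21 Hz


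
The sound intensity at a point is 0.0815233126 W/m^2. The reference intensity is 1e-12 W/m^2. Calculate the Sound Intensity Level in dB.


Given values:
  I = 0.0815233126 W/m^2
  I_ref = 1e-12 W/m^2
Formula: SIL = 10 * log10(I / I_ref)
Compute ratio: I / I_ref = 81523312600
Compute log10: log10(81523312600) = 10.911282
Multiply: SIL = 10 * 10.911282 = 109.11

109.11 dB


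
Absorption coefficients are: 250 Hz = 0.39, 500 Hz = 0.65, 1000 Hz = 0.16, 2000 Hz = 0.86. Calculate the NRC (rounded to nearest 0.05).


Given values:
  a_250 = 0.39, a_500 = 0.65
  a_1000 = 0.16, a_2000 = 0.86
Formula: NRC = (a250 + a500 + a1000 + a2000) / 4
Sum = 0.39 + 0.65 + 0.16 + 0.86 = 2.06
NRC = 2.06 / 4 = 0.515
Rounded to nearest 0.05: 0.5

0.5


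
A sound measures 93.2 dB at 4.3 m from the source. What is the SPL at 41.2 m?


Given values:
  SPL1 = 93.2 dB, r1 = 4.3 m, r2 = 41.2 m
Formula: SPL2 = SPL1 - 20 * log10(r2 / r1)
Compute ratio: r2 / r1 = 41.2 / 4.3 = 9.5814
Compute log10: log10(9.5814) = 0.981429
Compute drop: 20 * 0.981429 = 19.6286
SPL2 = 93.2 - 19.6286 = 73.57

73.57 dB


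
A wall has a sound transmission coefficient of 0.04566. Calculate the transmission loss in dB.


Given values:
  tau = 0.04566
Formula: TL = 10 * log10(1 / tau)
Compute 1 / tau = 1 / 0.04566 = 21.901
Compute log10(21.901) = 1.340464
TL = 10 * 1.340464 = 13.4

13.4 dB


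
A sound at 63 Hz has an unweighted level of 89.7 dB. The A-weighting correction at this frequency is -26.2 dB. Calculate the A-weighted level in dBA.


Given values:
  SPL = 89.7 dB
  A-weighting at 63 Hz = -26.2 dB
Formula: L_A = SPL + A_weight
L_A = 89.7 + (-26.2)
L_A = 63.5

63.5 dBA


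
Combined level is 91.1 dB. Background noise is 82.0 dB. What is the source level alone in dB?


Given values:
  L_total = 91.1 dB, L_bg = 82.0 dB
Formula: L_source = 10 * log10(10^(L_total/10) - 10^(L_bg/10))
Convert to linear:
  10^(91.1/10) = 1288249551.6931
  10^(82.0/10) = 158489319.2461
Difference: 1288249551.6931 - 158489319.2461 = 1129760232.447
L_source = 10 * log10(1129760232.447) = 90.53

90.53 dB


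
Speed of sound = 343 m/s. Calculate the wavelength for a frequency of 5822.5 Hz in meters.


Given values:
  c = 343 m/s, f = 5822.5 Hz
Formula: lambda = c / f
lambda = 343 / 5822.5
lambda = 0.0589

0.0589 m


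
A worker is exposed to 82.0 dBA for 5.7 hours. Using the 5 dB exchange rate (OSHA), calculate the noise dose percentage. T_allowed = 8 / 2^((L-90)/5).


Given values:
  L = 82.0 dBA, T = 5.7 hours
Formula: T_allowed = 8 / 2^((L - 90) / 5)
Compute exponent: (82.0 - 90) / 5 = -1.6
Compute 2^(-1.6) = 0.329877
T_allowed = 8 / 0.329877 = 24.251463 hours
Dose = (T / T_allowed) * 100
Dose = (5.7 / 24.251463) * 100 = 23.5

23.5 %


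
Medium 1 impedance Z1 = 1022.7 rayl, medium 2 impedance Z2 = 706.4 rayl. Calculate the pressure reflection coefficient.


Given values:
  Z1 = 1022.7 rayl, Z2 = 706.4 rayl
Formula: R = (Z2 - Z1) / (Z2 + Z1)
Numerator: Z2 - Z1 = 706.4 - 1022.7 = -316.3
Denominator: Z2 + Z1 = 706.4 + 1022.7 = 1729.1
R = -316.3 / 1729.1 = -0.1829

-0.1829


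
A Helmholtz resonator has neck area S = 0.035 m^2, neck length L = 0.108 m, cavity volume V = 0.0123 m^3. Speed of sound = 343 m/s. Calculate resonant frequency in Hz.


Given values:
  S = 0.035 m^2, L = 0.108 m, V = 0.0123 m^3, c = 343 m/s
Formula: f = (c / (2*pi)) * sqrt(S / (V * L))
Compute V * L = 0.0123 * 0.108 = 0.0013284
Compute S / (V * L) = 0.035 / 0.0013284 = 26.3475
Compute sqrt(26.3475) = 5.132982
Compute c / (2*pi) = 343 / 6.283185 = 54.590148
f = 54.590148 * 5.132982 = 280.21

280.21 Hz


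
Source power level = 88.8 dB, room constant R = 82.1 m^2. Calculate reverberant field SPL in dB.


Given values:
  Lw = 88.8 dB, R = 82.1 m^2
Formula: SPL = Lw + 10 * log10(4 / R)
Compute 4 / R = 4 / 82.1 = 0.048721
Compute 10 * log10(0.048721) = -13.1228
SPL = 88.8 + (-13.1228) = 75.68

75.68 dB


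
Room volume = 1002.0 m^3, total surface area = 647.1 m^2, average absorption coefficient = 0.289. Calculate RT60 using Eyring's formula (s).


Given values:
  V = 1002.0 m^3, S = 647.1 m^2, alpha = 0.289
Formula: RT60 = 0.161 * V / (-S * ln(1 - alpha))
Compute ln(1 - 0.289) = ln(0.711) = -0.341083
Denominator: -647.1 * -0.341083 = 220.7148
Numerator: 0.161 * 1002.0 = 161.322
RT60 = 161.322 / 220.7148 = 0.731

0.731 s


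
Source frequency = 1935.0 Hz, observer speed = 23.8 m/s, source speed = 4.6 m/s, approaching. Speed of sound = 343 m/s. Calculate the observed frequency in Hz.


Given values:
  f_s = 1935.0 Hz, v_o = 23.8 m/s, v_s = 4.6 m/s
  Direction: approaching
Formula: f_o = f_s * (c + v_o) / (c - v_s)
Numerator: c + v_o = 343 + 23.8 = 366.8
Denominator: c - v_s = 343 - 4.6 = 338.4
f_o = 1935.0 * 366.8 / 338.4 = 2097.39

2097.39 Hz


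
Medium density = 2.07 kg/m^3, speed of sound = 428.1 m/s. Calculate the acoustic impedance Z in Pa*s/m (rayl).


Given values:
  rho = 2.07 kg/m^3
  c = 428.1 m/s
Formula: Z = rho * c
Z = 2.07 * 428.1
Z = 886.17

886.17 rayl


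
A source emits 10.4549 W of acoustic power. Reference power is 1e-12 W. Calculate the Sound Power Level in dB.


Given values:
  W = 10.4549 W
  W_ref = 1e-12 W
Formula: SWL = 10 * log10(W / W_ref)
Compute ratio: W / W_ref = 10454900000000
Compute log10: log10(10454900000000) = 13.01932
Multiply: SWL = 10 * 13.01932 = 130.19

130.19 dB


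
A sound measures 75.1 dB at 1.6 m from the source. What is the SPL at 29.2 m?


Given values:
  SPL1 = 75.1 dB, r1 = 1.6 m, r2 = 29.2 m
Formula: SPL2 = SPL1 - 20 * log10(r2 / r1)
Compute ratio: r2 / r1 = 29.2 / 1.6 = 18.25
Compute log10: log10(18.25) = 1.261263
Compute drop: 20 * 1.261263 = 25.2253
SPL2 = 75.1 - 25.2253 = 49.87

49.87 dB


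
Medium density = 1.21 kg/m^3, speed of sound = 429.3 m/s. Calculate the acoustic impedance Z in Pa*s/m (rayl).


Given values:
  rho = 1.21 kg/m^3
  c = 429.3 m/s
Formula: Z = rho * c
Z = 1.21 * 429.3
Z = 519.45

519.45 rayl


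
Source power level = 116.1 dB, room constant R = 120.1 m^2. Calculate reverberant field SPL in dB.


Given values:
  Lw = 116.1 dB, R = 120.1 m^2
Formula: SPL = Lw + 10 * log10(4 / R)
Compute 4 / R = 4 / 120.1 = 0.033306
Compute 10 * log10(0.033306) = -14.7748
SPL = 116.1 + (-14.7748) = 101.33

101.33 dB


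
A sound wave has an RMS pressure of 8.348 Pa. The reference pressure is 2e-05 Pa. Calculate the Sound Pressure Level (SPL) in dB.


Given values:
  p = 8.348 Pa
  p_ref = 2e-05 Pa
Formula: SPL = 20 * log10(p / p_ref)
Compute ratio: p / p_ref = 8.348 / 2e-05 = 417400
Compute log10: log10(417400) = 5.620552
Multiply: SPL = 20 * 5.620552 = 112.41

112.41 dB


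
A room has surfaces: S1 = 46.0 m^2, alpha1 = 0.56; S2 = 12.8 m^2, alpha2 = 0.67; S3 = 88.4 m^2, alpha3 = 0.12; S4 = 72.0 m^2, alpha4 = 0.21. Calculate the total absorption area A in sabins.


Given surfaces:
  Surface 1: 46.0 * 0.56 = 25.76
  Surface 2: 12.8 * 0.67 = 8.576
  Surface 3: 88.4 * 0.12 = 10.608
  Surface 4: 72.0 * 0.21 = 15.12
Formula: A = sum(Si * alpha_i)
A = 25.76 + 8.576 + 10.608 + 15.12
A = 60.06

60.06 sabins


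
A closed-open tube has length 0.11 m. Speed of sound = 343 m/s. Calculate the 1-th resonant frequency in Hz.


Given values:
  Tube type: closed-open, L = 0.11 m, c = 343 m/s, n = 1
Formula: f_n = (2n - 1) * c / (4 * L)
Compute 2n - 1 = 2*1 - 1 = 1
Compute 4 * L = 4 * 0.11 = 0.44
f = 1 * 343 / 0.44
f = 779.55

779.55 Hz


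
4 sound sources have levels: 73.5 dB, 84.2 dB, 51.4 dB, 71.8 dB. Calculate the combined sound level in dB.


Formula: L_total = 10 * log10( sum(10^(Li/10)) )
  Source 1: 10^(73.5/10) = 22387211.3857
  Source 2: 10^(84.2/10) = 263026799.1895
  Source 3: 10^(51.4/10) = 138038.4265
  Source 4: 10^(71.8/10) = 15135612.4844
Sum of linear values = 300687661.4861
L_total = 10 * log10(300687661.4861) = 84.78

84.78 dB


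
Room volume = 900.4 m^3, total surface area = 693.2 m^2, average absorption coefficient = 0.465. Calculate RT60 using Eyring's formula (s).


Given values:
  V = 900.4 m^3, S = 693.2 m^2, alpha = 0.465
Formula: RT60 = 0.161 * V / (-S * ln(1 - alpha))
Compute ln(1 - 0.465) = ln(0.535) = -0.625489
Denominator: -693.2 * -0.625489 = 433.589
Numerator: 0.161 * 900.4 = 144.9644
RT60 = 144.9644 / 433.589 = 0.334

0.334 s


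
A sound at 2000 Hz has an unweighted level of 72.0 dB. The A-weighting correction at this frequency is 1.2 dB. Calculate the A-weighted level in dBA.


Given values:
  SPL = 72.0 dB
  A-weighting at 2000 Hz = 1.2 dB
Formula: L_A = SPL + A_weight
L_A = 72.0 + (1.2)
L_A = 73.2

73.2 dBA


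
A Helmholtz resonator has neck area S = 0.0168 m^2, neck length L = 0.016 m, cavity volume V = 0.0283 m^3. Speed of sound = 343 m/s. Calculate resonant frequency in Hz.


Given values:
  S = 0.0168 m^2, L = 0.016 m, V = 0.0283 m^3, c = 343 m/s
Formula: f = (c / (2*pi)) * sqrt(S / (V * L))
Compute V * L = 0.0283 * 0.016 = 0.0004528
Compute S / (V * L) = 0.0168 / 0.0004528 = 37.1025
Compute sqrt(37.1025) = 6.091182
Compute c / (2*pi) = 343 / 6.283185 = 54.590148
f = 54.590148 * 6.091182 = 332.52

332.52 Hz


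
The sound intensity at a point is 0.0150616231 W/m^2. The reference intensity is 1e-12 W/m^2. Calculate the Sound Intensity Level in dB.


Given values:
  I = 0.0150616231 W/m^2
  I_ref = 1e-12 W/m^2
Formula: SIL = 10 * log10(I / I_ref)
Compute ratio: I / I_ref = 15061623100
Compute log10: log10(15061623100) = 10.177872
Multiply: SIL = 10 * 10.177872 = 101.78

101.78 dB


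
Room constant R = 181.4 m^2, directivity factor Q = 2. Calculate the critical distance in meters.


Given values:
  R = 181.4 m^2, Q = 2
Formula: d_c = 0.141 * sqrt(Q * R)
Compute Q * R = 2 * 181.4 = 362.8
Compute sqrt(362.8) = 19.0473
d_c = 0.141 * 19.0473 = 2.686

2.686 m


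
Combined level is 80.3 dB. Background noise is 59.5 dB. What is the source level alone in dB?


Given values:
  L_total = 80.3 dB, L_bg = 59.5 dB
Formula: L_source = 10 * log10(10^(L_total/10) - 10^(L_bg/10))
Convert to linear:
  10^(80.3/10) = 107151930.5238
  10^(59.5/10) = 891250.9381
Difference: 107151930.5238 - 891250.9381 = 106260679.5857
L_source = 10 * log10(106260679.5857) = 80.26

80.26 dB


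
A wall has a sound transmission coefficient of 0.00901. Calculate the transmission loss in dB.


Given values:
  tau = 0.00901
Formula: TL = 10 * log10(1 / tau)
Compute 1 / tau = 1 / 0.00901 = 110.9878
Compute log10(110.9878) = 2.045275
TL = 10 * 2.045275 = 20.45

20.45 dB


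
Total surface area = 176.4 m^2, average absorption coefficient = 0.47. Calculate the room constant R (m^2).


Given values:
  S = 176.4 m^2, alpha = 0.47
Formula: R = S * alpha / (1 - alpha)
Numerator: 176.4 * 0.47 = 82.908
Denominator: 1 - 0.47 = 0.53
R = 82.908 / 0.53 = 156.43

156.43 m^2


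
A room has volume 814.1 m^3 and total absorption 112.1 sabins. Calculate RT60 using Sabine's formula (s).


Given values:
  V = 814.1 m^3
  A = 112.1 sabins
Formula: RT60 = 0.161 * V / A
Numerator: 0.161 * 814.1 = 131.0701
RT60 = 131.0701 / 112.1 = 1.169

1.169 s


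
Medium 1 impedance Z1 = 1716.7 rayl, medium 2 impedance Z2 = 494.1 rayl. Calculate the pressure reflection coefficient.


Given values:
  Z1 = 1716.7 rayl, Z2 = 494.1 rayl
Formula: R = (Z2 - Z1) / (Z2 + Z1)
Numerator: Z2 - Z1 = 494.1 - 1716.7 = -1222.6
Denominator: Z2 + Z1 = 494.1 + 1716.7 = 2210.8
R = -1222.6 / 2210.8 = -0.553

-0.553


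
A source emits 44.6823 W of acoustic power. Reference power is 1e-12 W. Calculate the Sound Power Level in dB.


Given values:
  W = 44.6823 W
  W_ref = 1e-12 W
Formula: SWL = 10 * log10(W / W_ref)
Compute ratio: W / W_ref = 44682300000000
Compute log10: log10(44682300000000) = 13.650136
Multiply: SWL = 10 * 13.650136 = 136.5

136.5 dB


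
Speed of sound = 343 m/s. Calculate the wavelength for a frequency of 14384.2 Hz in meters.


Given values:
  c = 343 m/s, f = 14384.2 Hz
Formula: lambda = c / f
lambda = 343 / 14384.2
lambda = 0.0238

0.0238 m


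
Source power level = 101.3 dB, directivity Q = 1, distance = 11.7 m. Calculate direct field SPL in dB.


Given values:
  Lw = 101.3 dB, Q = 1, r = 11.7 m
Formula: SPL = Lw + 10 * log10(Q / (4 * pi * r^2))
Compute 4 * pi * r^2 = 4 * pi * 11.7^2 = 1720.2105
Compute Q / denom = 1 / 1720.2105 = 0.00058132
Compute 10 * log10(0.00058132) = -32.3558
SPL = 101.3 + (-32.3558) = 68.94

68.94 dB


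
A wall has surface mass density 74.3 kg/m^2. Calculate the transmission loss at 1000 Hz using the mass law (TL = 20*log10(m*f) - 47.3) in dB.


Given values:
  m = 74.3 kg/m^2, f = 1000 Hz
Formula: TL = 20 * log10(m * f) - 47.3
Compute m * f = 74.3 * 1000 = 74300.0
Compute log10(74300.0) = 4.870989
Compute 20 * 4.870989 = 97.4198
TL = 97.4198 - 47.3 = 50.12

50.12 dB


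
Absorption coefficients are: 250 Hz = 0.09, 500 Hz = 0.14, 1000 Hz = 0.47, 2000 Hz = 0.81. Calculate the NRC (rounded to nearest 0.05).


Given values:
  a_250 = 0.09, a_500 = 0.14
  a_1000 = 0.47, a_2000 = 0.81
Formula: NRC = (a250 + a500 + a1000 + a2000) / 4
Sum = 0.09 + 0.14 + 0.47 + 0.81 = 1.51
NRC = 1.51 / 4 = 0.3775
Rounded to nearest 0.05: 0.4

0.4


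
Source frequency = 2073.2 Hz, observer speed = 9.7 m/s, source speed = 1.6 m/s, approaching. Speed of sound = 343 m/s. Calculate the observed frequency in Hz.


Given values:
  f_s = 2073.2 Hz, v_o = 9.7 m/s, v_s = 1.6 m/s
  Direction: approaching
Formula: f_o = f_s * (c + v_o) / (c - v_s)
Numerator: c + v_o = 343 + 9.7 = 352.7
Denominator: c - v_s = 343 - 1.6 = 341.4
f_o = 2073.2 * 352.7 / 341.4 = 2141.82

2141.82 Hz


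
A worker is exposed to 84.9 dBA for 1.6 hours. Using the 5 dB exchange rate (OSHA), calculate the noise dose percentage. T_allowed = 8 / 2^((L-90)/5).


Given values:
  L = 84.9 dBA, T = 1.6 hours
Formula: T_allowed = 8 / 2^((L - 90) / 5)
Compute exponent: (84.9 - 90) / 5 = -1.02
Compute 2^(-1.02) = 0.493116
T_allowed = 8 / 0.493116 = 16.223363 hours
Dose = (T / T_allowed) * 100
Dose = (1.6 / 16.223363) * 100 = 9.86

9.86 %


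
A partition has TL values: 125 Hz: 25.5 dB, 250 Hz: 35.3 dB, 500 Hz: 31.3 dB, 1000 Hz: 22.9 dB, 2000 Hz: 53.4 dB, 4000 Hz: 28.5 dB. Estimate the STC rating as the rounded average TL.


Given TL values at each frequency:
  125 Hz: 25.5 dB
  250 Hz: 35.3 dB
  500 Hz: 31.3 dB
  1000 Hz: 22.9 dB
  2000 Hz: 53.4 dB
  4000 Hz: 28.5 dB
Formula: STC ~ round(average of TL values)
Sum = 25.5 + 35.3 + 31.3 + 22.9 + 53.4 + 28.5 = 196.9
Average = 196.9 / 6 = 32.82
Rounded: 33

33


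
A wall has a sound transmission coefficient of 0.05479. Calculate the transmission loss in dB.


Given values:
  tau = 0.05479
Formula: TL = 10 * log10(1 / tau)
Compute 1 / tau = 1 / 0.05479 = 18.2515
Compute log10(18.2515) = 1.261299
TL = 10 * 1.261299 = 12.61

12.61 dB


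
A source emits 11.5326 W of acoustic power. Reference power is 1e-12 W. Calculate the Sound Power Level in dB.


Given values:
  W = 11.5326 W
  W_ref = 1e-12 W
Formula: SWL = 10 * log10(W / W_ref)
Compute ratio: W / W_ref = 11532600000000
Compute log10: log10(11532600000000) = 13.061927
Multiply: SWL = 10 * 13.061927 = 130.62

130.62 dB
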